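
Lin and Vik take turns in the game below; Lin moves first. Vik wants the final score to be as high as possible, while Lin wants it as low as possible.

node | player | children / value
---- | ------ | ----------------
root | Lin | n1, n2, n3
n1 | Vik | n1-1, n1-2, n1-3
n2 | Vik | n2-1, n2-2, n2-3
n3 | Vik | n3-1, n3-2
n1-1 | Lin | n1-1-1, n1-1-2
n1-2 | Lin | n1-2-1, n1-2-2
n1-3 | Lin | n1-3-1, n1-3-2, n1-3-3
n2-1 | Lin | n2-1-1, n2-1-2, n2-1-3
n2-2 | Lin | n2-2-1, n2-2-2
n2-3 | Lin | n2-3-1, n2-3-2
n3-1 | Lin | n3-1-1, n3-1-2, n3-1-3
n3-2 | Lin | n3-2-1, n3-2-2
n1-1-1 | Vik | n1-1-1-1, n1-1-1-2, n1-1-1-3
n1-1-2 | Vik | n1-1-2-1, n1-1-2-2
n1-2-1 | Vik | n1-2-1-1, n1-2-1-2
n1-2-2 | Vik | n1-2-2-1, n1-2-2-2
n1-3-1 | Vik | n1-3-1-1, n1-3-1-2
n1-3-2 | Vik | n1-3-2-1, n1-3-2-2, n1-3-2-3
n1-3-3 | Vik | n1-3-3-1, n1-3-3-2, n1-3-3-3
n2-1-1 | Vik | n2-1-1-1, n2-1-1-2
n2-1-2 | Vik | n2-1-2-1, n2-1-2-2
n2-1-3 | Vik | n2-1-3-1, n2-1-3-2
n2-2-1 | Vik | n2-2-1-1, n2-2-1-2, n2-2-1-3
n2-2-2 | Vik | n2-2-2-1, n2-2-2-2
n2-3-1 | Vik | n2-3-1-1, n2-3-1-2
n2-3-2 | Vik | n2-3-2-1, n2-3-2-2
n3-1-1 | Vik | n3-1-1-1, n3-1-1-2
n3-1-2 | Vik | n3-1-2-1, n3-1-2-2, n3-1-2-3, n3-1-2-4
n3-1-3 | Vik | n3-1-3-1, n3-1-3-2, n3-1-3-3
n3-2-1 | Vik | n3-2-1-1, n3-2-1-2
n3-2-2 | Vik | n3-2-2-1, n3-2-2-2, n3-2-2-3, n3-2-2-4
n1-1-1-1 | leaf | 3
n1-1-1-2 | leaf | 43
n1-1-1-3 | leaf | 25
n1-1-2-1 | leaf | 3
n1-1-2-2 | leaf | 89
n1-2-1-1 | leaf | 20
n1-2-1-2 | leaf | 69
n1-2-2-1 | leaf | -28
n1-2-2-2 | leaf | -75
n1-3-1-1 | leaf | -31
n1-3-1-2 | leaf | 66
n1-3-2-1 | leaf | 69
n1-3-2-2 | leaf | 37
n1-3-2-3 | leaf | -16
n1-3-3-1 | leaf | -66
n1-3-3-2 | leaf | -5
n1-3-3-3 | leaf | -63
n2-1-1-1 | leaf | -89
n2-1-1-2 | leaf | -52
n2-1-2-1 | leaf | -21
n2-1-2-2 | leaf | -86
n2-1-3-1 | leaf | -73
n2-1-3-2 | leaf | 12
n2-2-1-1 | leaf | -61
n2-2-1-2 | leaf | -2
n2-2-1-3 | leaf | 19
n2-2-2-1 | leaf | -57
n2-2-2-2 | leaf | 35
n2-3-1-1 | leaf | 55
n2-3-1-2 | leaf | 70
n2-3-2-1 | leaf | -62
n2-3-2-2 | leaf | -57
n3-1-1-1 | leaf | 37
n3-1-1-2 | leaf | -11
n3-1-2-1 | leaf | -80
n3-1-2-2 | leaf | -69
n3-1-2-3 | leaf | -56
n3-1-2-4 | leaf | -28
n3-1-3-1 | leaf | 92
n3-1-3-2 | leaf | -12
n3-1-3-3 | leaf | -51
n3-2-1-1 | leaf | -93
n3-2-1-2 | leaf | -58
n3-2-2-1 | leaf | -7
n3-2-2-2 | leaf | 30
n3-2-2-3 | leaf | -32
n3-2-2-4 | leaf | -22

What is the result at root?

-28

n1-1-1 (Vik): max(3, 43, 25) = 43
n1-1-2 (Vik): max(3, 89) = 89
n1-1 (Lin): min(43, 89) = 43
n1-2-1 (Vik): max(20, 69) = 69
n1-2-2 (Vik): max(-28, -75) = -28
n1-2 (Lin): min(69, -28) = -28
n1-3-1 (Vik): max(-31, 66) = 66
n1-3-2 (Vik): max(69, 37, -16) = 69
n1-3-3 (Vik): max(-66, -5, -63) = -5
n1-3 (Lin): min(66, 69, -5) = -5
n1 (Vik): max(43, -28, -5) = 43
n2-1-1 (Vik): max(-89, -52) = -52
n2-1-2 (Vik): max(-21, -86) = -21
n2-1-3 (Vik): max(-73, 12) = 12
n2-1 (Lin): min(-52, -21, 12) = -52
n2-2-1 (Vik): max(-61, -2, 19) = 19
n2-2-2 (Vik): max(-57, 35) = 35
n2-2 (Lin): min(19, 35) = 19
n2-3-1 (Vik): max(55, 70) = 70
n2-3-2 (Vik): max(-62, -57) = -57
n2-3 (Lin): min(70, -57) = -57
n2 (Vik): max(-52, 19, -57) = 19
n3-1-1 (Vik): max(37, -11) = 37
n3-1-2 (Vik): max(-80, -69, -56, -28) = -28
n3-1-3 (Vik): max(92, -12, -51) = 92
n3-1 (Lin): min(37, -28, 92) = -28
n3-2-1 (Vik): max(-93, -58) = -58
n3-2-2 (Vik): max(-7, 30, -32, -22) = 30
n3-2 (Lin): min(-58, 30) = -58
n3 (Vik): max(-28, -58) = -28
root (Lin): min(43, 19, -28) = -28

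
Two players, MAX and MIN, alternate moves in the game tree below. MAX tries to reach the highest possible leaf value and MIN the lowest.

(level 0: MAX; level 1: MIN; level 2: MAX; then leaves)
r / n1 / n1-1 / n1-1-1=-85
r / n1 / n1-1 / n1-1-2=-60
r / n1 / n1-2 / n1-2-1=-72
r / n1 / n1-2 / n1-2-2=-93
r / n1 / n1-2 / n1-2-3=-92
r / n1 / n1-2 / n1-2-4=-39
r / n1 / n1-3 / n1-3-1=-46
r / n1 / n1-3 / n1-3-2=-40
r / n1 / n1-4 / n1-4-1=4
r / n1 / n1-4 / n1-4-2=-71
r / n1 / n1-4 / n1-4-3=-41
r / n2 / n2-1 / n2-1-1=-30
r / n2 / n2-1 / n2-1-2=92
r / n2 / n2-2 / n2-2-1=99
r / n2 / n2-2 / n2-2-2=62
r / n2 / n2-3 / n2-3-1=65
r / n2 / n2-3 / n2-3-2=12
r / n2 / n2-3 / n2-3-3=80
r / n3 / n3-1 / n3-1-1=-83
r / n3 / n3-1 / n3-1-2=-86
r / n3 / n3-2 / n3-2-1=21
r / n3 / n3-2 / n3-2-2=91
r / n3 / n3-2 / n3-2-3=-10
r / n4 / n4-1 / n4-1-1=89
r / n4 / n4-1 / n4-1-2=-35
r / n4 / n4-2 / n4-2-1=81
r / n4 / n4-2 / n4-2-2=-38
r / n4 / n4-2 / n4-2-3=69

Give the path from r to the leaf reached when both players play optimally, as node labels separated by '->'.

r -> n4 -> n4-2 -> n4-2-1

n1-1 (MAX): max(-85, -60) = -60
n1-2 (MAX): max(-72, -93, -92, -39) = -39
n1-3 (MAX): max(-46, -40) = -40
n1-4 (MAX): max(4, -71, -41) = 4
n1 (MIN): min(-60, -39, -40, 4) = -60
n2-1 (MAX): max(-30, 92) = 92
n2-2 (MAX): max(99, 62) = 99
n2-3 (MAX): max(65, 12, 80) = 80
n2 (MIN): min(92, 99, 80) = 80
n3-1 (MAX): max(-83, -86) = -83
n3-2 (MAX): max(21, 91, -10) = 91
n3 (MIN): min(-83, 91) = -83
n4-1 (MAX): max(89, -35) = 89
n4-2 (MAX): max(81, -38, 69) = 81
n4 (MIN): min(89, 81) = 81
r (MAX): max(-60, 80, -83, 81) = 81
At r, MAX picks n4 (highest: 81).
At n4, MIN picks n4-2 (lowest: 81).
At n4-2, MAX picks n4-2-1 (highest: 81).
Terminal value 81.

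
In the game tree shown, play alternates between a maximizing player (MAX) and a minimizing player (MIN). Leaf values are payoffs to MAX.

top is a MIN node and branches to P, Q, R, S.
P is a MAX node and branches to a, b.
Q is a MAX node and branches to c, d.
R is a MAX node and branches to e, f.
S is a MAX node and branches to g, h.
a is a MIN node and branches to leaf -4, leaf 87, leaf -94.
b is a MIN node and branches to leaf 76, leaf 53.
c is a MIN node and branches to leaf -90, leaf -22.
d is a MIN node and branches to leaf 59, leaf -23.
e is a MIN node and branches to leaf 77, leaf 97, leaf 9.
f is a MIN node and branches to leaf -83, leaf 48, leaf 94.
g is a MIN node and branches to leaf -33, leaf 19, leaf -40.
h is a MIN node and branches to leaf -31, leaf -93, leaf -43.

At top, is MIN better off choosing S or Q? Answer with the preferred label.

S

g (MIN): min(-33, 19, -40) = -40
h (MIN): min(-31, -93, -43) = -93
S (MAX): max(-40, -93) = -40
c (MIN): min(-90, -22) = -90
d (MIN): min(59, -23) = -23
Q (MAX): max(-90, -23) = -23
MIN prefers the lower value; S=-40, Q=-23. S is better since -40 < -23.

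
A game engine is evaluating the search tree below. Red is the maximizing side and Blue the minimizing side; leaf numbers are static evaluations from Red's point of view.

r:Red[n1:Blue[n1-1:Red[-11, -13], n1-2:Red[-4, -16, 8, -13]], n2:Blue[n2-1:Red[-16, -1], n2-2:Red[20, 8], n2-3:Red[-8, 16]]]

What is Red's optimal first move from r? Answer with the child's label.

n2

n1-1 (Red): max(-11, -13) = -11
n1-2 (Red): max(-4, -16, 8, -13) = 8
n1 (Blue): min(-11, 8) = -11
n2-1 (Red): max(-16, -1) = -1
n2-2 (Red): max(20, 8) = 20
n2-3 (Red): max(-8, 16) = 16
n2 (Blue): min(-1, 20, 16) = -1
r (Red): max(-11, -1) = -1
Red at r wants the highest of {n1=-11, n2=-1}, so chooses n2.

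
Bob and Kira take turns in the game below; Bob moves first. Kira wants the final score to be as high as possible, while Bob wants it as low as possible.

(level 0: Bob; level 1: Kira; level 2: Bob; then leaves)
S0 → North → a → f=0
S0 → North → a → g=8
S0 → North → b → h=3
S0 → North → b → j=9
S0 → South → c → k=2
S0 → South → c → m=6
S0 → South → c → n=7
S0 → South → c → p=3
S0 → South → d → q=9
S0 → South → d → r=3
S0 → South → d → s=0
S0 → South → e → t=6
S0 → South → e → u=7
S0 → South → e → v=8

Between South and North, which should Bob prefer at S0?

North

c (Bob): min(2, 6, 7, 3) = 2
d (Bob): min(9, 3, 0) = 0
e (Bob): min(6, 7, 8) = 6
South (Kira): max(2, 0, 6) = 6
a (Bob): min(0, 8) = 0
b (Bob): min(3, 9) = 3
North (Kira): max(0, 3) = 3
Bob prefers the lower value; South=6, North=3. North is better since 3 < 6.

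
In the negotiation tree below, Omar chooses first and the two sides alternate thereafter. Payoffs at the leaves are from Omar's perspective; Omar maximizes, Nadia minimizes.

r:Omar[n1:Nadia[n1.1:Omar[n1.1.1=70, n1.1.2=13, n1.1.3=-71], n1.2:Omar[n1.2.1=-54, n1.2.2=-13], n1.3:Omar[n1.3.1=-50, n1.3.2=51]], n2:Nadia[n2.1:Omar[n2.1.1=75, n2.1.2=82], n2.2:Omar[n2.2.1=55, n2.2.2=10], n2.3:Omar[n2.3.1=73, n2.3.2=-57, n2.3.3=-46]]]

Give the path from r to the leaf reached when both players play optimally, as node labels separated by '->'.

r -> n2 -> n2.2 -> n2.2.1

n1.1 (Omar): max(70, 13, -71) = 70
n1.2 (Omar): max(-54, -13) = -13
n1.3 (Omar): max(-50, 51) = 51
n1 (Nadia): min(70, -13, 51) = -13
n2.1 (Omar): max(75, 82) = 82
n2.2 (Omar): max(55, 10) = 55
n2.3 (Omar): max(73, -57, -46) = 73
n2 (Nadia): min(82, 55, 73) = 55
r (Omar): max(-13, 55) = 55
At r, Omar picks n2 (highest: 55).
At n2, Nadia picks n2.2 (lowest: 55).
At n2.2, Omar picks n2.2.1 (highest: 55).
Terminal value 55.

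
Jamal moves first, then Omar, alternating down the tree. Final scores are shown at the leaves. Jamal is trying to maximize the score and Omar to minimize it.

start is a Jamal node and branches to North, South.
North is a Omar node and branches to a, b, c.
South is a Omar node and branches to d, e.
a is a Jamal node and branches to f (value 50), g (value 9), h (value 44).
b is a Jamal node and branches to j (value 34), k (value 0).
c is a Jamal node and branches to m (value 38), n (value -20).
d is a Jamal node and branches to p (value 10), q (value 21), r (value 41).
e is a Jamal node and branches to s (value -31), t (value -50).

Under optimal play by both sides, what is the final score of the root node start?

34

a (Jamal): max(50, 9, 44) = 50
b (Jamal): max(34, 0) = 34
c (Jamal): max(38, -20) = 38
North (Omar): min(50, 34, 38) = 34
d (Jamal): max(10, 21, 41) = 41
e (Jamal): max(-31, -50) = -31
South (Omar): min(41, -31) = -31
start (Jamal): max(34, -31) = 34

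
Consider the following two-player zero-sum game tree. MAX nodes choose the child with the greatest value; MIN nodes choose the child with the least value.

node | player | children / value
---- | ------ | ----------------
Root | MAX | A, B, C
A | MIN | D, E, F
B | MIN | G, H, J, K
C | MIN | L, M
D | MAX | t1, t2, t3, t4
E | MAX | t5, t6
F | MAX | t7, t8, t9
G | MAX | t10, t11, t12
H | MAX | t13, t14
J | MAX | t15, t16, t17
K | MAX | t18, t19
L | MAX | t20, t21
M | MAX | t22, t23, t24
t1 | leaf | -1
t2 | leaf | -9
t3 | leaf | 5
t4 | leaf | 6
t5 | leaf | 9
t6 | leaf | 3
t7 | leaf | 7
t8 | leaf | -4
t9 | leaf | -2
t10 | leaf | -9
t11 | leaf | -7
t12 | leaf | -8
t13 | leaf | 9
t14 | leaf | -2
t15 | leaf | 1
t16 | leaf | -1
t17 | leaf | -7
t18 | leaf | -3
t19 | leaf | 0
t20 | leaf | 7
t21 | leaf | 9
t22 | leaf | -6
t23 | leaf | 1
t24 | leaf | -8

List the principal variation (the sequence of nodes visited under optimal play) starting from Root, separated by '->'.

Root -> A -> D -> t4

D (MAX): max(-1, -9, 5, 6) = 6
E (MAX): max(9, 3) = 9
F (MAX): max(7, -4, -2) = 7
A (MIN): min(6, 9, 7) = 6
G (MAX): max(-9, -7, -8) = -7
H (MAX): max(9, -2) = 9
J (MAX): max(1, -1, -7) = 1
K (MAX): max(-3, 0) = 0
B (MIN): min(-7, 9, 1, 0) = -7
L (MAX): max(7, 9) = 9
M (MAX): max(-6, 1, -8) = 1
C (MIN): min(9, 1) = 1
Root (MAX): max(6, -7, 1) = 6
At Root, MAX picks A (highest: 6).
At A, MIN picks D (lowest: 6).
At D, MAX picks t4 (highest: 6).
Terminal value 6.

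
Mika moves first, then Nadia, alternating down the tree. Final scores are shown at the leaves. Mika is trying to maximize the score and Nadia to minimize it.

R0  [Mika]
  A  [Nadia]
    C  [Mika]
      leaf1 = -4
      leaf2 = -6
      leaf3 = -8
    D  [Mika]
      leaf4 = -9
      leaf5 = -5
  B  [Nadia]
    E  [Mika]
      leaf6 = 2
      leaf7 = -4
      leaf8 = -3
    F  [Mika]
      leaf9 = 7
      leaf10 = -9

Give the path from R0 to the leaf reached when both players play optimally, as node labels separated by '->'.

C (Mika): max(-4, -6, -8) = -4
D (Mika): max(-9, -5) = -5
A (Nadia): min(-4, -5) = -5
E (Mika): max(2, -4, -3) = 2
F (Mika): max(7, -9) = 7
B (Nadia): min(2, 7) = 2
R0 (Mika): max(-5, 2) = 2
At R0, Mika picks B (highest: 2).
At B, Nadia picks E (lowest: 2).
At E, Mika picks leaf6 (highest: 2).
Terminal value 2.

R0 -> B -> E -> leaf6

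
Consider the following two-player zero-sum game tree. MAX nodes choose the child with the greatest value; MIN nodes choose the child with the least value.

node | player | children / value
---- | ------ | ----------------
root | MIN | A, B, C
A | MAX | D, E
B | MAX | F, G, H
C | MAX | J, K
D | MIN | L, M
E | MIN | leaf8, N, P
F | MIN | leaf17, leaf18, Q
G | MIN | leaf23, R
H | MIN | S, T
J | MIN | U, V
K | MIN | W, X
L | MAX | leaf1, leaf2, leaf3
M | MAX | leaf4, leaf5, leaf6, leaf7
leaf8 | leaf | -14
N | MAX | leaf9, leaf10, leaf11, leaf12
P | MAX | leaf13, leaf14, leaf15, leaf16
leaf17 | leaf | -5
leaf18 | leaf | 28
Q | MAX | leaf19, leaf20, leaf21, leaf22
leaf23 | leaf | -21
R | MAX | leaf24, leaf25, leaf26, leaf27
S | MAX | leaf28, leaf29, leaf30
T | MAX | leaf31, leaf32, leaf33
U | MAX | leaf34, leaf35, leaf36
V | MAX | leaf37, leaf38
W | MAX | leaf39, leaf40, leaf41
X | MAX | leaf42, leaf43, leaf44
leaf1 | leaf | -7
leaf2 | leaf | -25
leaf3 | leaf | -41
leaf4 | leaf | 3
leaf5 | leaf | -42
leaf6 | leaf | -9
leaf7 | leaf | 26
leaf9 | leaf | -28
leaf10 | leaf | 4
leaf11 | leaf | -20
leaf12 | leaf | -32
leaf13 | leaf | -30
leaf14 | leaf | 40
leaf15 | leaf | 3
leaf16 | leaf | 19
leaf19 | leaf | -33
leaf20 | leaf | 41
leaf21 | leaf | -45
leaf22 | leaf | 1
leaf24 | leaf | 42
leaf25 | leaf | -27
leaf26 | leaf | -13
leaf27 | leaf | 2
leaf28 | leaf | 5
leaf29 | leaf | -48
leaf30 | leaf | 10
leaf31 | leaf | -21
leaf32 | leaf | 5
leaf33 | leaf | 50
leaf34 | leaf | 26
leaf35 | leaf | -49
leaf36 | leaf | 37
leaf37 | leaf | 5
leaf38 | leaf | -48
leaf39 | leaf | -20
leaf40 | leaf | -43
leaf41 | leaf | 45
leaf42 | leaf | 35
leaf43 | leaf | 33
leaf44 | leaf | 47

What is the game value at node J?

5

U (MAX): max(26, -49, 37) = 37
V (MAX): max(5, -48) = 5
J (MIN): min(37, 5) = 5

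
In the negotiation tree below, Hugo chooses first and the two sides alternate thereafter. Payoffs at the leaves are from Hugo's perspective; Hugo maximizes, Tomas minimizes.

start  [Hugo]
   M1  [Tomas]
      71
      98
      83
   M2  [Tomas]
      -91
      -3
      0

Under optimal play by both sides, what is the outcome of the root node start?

71

M1 (Tomas): min(71, 98, 83) = 71
M2 (Tomas): min(-91, -3, 0) = -91
start (Hugo): max(71, -91) = 71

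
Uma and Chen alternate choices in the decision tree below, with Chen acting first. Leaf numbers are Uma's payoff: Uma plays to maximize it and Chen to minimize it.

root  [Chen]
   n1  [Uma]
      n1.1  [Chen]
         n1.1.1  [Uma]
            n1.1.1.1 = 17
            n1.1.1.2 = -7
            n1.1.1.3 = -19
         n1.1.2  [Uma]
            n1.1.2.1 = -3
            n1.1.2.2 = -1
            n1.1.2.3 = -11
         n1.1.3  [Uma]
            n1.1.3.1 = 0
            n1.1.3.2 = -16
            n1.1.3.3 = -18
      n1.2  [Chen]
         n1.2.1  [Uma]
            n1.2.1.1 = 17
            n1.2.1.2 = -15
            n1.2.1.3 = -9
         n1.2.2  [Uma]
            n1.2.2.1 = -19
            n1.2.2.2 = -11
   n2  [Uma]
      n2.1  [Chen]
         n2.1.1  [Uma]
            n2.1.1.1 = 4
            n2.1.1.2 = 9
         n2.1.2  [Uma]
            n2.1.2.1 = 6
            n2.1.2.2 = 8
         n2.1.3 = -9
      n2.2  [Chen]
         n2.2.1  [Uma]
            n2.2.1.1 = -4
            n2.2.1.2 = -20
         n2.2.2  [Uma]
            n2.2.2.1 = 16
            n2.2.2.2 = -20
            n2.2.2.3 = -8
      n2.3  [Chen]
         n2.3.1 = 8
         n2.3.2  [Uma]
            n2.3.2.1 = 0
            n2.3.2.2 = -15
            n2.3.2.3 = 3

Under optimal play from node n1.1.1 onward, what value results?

17

n1.1.1 (Uma): max(17, -7, -19) = 17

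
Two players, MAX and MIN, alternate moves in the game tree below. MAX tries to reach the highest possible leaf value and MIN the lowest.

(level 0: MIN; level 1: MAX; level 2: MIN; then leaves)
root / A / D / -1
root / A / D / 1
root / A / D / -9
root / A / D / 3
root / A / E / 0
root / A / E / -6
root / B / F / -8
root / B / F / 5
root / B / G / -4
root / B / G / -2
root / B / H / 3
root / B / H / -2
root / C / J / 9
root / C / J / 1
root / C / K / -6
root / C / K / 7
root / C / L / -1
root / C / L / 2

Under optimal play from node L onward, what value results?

L (MIN): min(-1, 2) = -1

-1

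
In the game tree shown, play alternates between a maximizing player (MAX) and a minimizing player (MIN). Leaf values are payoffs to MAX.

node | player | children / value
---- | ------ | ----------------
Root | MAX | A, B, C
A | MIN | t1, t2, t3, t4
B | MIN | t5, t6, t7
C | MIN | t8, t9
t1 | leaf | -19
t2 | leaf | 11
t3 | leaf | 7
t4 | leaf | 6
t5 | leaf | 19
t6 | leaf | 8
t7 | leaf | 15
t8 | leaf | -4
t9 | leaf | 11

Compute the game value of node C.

C (MIN): min(-4, 11) = -4

-4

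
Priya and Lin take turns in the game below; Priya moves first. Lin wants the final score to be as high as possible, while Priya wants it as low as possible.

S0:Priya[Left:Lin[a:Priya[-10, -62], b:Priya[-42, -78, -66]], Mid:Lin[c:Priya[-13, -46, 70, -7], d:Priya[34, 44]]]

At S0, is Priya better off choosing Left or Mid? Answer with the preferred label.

a (Priya): min(-10, -62) = -62
b (Priya): min(-42, -78, -66) = -78
Left (Lin): max(-62, -78) = -62
c (Priya): min(-13, -46, 70, -7) = -46
d (Priya): min(34, 44) = 34
Mid (Lin): max(-46, 34) = 34
Priya prefers the lower value; Left=-62, Mid=34. Left is better since -62 < 34.

Left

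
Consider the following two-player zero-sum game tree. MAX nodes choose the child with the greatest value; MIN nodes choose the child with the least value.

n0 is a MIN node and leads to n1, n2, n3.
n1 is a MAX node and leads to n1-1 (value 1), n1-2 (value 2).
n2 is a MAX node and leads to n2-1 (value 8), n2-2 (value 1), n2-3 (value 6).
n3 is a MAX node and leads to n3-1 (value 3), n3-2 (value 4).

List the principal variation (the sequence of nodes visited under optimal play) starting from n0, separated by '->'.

n0 -> n1 -> n1-2

n1 (MAX): max(1, 2) = 2
n2 (MAX): max(8, 1, 6) = 8
n3 (MAX): max(3, 4) = 4
n0 (MIN): min(2, 8, 4) = 2
At n0, MIN picks n1 (lowest: 2).
At n1, MAX picks n1-2 (highest: 2).
Terminal value 2.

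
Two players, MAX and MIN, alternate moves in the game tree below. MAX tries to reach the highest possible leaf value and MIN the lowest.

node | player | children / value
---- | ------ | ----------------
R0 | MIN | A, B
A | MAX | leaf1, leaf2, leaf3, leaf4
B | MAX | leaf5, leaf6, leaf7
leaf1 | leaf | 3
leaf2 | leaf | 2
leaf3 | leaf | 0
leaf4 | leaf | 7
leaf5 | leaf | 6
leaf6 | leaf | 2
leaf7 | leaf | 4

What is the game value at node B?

B (MAX): max(6, 2, 4) = 6

6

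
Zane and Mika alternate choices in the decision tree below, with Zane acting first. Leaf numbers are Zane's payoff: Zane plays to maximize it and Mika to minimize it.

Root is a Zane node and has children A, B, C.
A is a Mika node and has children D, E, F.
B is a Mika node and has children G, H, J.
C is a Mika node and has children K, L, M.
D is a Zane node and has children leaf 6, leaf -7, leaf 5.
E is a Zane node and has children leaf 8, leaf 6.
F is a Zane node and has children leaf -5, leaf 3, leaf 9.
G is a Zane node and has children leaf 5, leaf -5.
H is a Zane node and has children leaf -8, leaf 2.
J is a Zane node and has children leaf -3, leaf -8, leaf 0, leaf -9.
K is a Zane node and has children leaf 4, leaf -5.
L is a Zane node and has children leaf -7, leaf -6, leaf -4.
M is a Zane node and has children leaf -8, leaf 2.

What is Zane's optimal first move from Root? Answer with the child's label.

A

D (Zane): max(6, -7, 5) = 6
E (Zane): max(8, 6) = 8
F (Zane): max(-5, 3, 9) = 9
A (Mika): min(6, 8, 9) = 6
G (Zane): max(5, -5) = 5
H (Zane): max(-8, 2) = 2
J (Zane): max(-3, -8, 0, -9) = 0
B (Mika): min(5, 2, 0) = 0
K (Zane): max(4, -5) = 4
L (Zane): max(-7, -6, -4) = -4
M (Zane): max(-8, 2) = 2
C (Mika): min(4, -4, 2) = -4
Root (Zane): max(6, 0, -4) = 6
Zane at Root wants the highest of {A=6, B=0, C=-4}, so chooses A.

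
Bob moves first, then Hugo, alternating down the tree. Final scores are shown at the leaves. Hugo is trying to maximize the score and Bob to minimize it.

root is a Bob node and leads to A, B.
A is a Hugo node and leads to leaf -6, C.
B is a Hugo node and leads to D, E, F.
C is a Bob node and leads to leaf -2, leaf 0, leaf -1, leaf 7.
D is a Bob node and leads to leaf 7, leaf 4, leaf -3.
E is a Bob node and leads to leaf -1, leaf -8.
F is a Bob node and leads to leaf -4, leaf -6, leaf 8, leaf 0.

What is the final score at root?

C (Bob): min(-2, 0, -1, 7) = -2
A (Hugo): max(-6, -2) = -2
D (Bob): min(7, 4, -3) = -3
E (Bob): min(-1, -8) = -8
F (Bob): min(-4, -6, 8, 0) = -6
B (Hugo): max(-3, -8, -6) = -3
root (Bob): min(-2, -3) = -3

-3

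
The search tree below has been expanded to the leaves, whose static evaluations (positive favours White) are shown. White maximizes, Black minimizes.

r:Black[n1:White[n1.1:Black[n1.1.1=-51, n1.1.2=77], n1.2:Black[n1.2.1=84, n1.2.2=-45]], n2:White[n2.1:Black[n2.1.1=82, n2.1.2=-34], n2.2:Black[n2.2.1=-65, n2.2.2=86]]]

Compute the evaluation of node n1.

-45

n1.1 (Black): min(-51, 77) = -51
n1.2 (Black): min(84, -45) = -45
n1 (White): max(-51, -45) = -45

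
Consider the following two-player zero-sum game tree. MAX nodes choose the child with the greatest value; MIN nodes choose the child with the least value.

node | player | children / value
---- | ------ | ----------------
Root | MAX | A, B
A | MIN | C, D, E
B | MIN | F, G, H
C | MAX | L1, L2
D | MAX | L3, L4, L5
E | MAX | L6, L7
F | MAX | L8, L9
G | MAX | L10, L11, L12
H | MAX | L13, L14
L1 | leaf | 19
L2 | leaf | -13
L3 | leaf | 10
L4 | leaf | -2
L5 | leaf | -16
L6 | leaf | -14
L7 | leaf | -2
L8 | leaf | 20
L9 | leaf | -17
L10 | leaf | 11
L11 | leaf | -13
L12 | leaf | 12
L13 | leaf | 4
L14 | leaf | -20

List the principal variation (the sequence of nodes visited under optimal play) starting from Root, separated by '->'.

C (MAX): max(19, -13) = 19
D (MAX): max(10, -2, -16) = 10
E (MAX): max(-14, -2) = -2
A (MIN): min(19, 10, -2) = -2
F (MAX): max(20, -17) = 20
G (MAX): max(11, -13, 12) = 12
H (MAX): max(4, -20) = 4
B (MIN): min(20, 12, 4) = 4
Root (MAX): max(-2, 4) = 4
At Root, MAX picks B (highest: 4).
At B, MIN picks H (lowest: 4).
At H, MAX picks L13 (highest: 4).
Terminal value 4.

Root -> B -> H -> L13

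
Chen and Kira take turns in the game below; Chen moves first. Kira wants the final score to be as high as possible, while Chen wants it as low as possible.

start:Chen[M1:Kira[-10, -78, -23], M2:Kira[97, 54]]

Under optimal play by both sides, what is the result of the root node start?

-10

M1 (Kira): max(-10, -78, -23) = -10
M2 (Kira): max(97, 54) = 97
start (Chen): min(-10, 97) = -10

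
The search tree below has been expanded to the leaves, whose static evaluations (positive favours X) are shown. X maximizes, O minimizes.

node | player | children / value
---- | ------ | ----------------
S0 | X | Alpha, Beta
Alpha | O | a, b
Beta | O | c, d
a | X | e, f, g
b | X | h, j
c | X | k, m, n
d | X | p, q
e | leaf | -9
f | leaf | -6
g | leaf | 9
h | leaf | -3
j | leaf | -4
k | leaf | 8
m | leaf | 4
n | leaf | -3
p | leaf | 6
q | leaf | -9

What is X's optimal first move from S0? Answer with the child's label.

a (X): max(-9, -6, 9) = 9
b (X): max(-3, -4) = -3
Alpha (O): min(9, -3) = -3
c (X): max(8, 4, -3) = 8
d (X): max(6, -9) = 6
Beta (O): min(8, 6) = 6
S0 (X): max(-3, 6) = 6
X at S0 wants the highest of {Alpha=-3, Beta=6}, so chooses Beta.

Beta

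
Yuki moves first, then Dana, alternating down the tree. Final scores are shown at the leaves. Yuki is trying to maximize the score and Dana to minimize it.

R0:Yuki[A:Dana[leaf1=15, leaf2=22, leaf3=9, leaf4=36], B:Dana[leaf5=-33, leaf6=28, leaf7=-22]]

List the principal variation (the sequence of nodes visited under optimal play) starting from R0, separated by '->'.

R0 -> A -> leaf3

A (Dana): min(15, 22, 9, 36) = 9
B (Dana): min(-33, 28, -22) = -33
R0 (Yuki): max(9, -33) = 9
At R0, Yuki picks A (highest: 9).
At A, Dana picks leaf3 (lowest: 9).
Terminal value 9.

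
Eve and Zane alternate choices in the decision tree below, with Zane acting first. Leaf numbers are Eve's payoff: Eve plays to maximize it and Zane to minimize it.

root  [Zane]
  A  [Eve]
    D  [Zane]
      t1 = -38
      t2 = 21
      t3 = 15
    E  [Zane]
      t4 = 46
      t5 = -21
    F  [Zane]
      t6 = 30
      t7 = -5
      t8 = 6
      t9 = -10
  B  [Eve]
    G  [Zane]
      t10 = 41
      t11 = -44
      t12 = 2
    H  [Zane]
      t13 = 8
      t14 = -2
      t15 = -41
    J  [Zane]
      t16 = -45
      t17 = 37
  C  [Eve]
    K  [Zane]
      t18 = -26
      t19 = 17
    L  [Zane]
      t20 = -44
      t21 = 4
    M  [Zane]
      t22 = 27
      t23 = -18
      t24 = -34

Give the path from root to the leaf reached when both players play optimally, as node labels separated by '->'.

D (Zane): min(-38, 21, 15) = -38
E (Zane): min(46, -21) = -21
F (Zane): min(30, -5, 6, -10) = -10
A (Eve): max(-38, -21, -10) = -10
G (Zane): min(41, -44, 2) = -44
H (Zane): min(8, -2, -41) = -41
J (Zane): min(-45, 37) = -45
B (Eve): max(-44, -41, -45) = -41
K (Zane): min(-26, 17) = -26
L (Zane): min(-44, 4) = -44
M (Zane): min(27, -18, -34) = -34
C (Eve): max(-26, -44, -34) = -26
root (Zane): min(-10, -41, -26) = -41
At root, Zane picks B (lowest: -41).
At B, Eve picks H (highest: -41).
At H, Zane picks t15 (lowest: -41).
Terminal value -41.

root -> B -> H -> t15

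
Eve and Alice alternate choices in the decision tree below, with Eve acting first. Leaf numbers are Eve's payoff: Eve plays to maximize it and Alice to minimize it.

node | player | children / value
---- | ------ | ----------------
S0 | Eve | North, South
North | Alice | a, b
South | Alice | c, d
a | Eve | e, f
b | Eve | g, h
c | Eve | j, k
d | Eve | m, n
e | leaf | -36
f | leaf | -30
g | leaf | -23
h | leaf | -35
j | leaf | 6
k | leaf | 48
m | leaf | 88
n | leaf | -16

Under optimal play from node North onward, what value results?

a (Eve): max(-36, -30) = -30
b (Eve): max(-23, -35) = -23
North (Alice): min(-30, -23) = -30

-30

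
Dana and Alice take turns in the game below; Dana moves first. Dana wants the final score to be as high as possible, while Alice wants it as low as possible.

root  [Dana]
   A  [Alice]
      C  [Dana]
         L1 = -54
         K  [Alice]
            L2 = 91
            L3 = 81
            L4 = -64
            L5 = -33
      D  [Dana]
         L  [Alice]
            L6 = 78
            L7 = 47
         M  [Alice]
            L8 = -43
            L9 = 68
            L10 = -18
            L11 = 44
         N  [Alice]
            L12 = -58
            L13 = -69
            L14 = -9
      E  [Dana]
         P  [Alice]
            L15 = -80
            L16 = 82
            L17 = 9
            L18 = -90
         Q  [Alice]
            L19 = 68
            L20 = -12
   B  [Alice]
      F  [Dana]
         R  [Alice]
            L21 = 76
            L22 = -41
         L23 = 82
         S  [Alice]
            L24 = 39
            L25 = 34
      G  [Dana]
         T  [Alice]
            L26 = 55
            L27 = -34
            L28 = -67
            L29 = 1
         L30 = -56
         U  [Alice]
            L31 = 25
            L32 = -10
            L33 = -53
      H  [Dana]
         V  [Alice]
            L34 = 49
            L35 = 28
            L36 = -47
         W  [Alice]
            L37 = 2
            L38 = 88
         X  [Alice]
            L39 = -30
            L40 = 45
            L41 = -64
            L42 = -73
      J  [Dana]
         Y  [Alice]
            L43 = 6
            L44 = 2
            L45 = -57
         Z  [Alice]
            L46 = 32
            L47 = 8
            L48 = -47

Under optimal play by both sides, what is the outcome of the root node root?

K (Alice): min(91, 81, -64, -33) = -64
C (Dana): max(-54, -64) = -54
L (Alice): min(78, 47) = 47
M (Alice): min(-43, 68, -18, 44) = -43
N (Alice): min(-58, -69, -9) = -69
D (Dana): max(47, -43, -69) = 47
P (Alice): min(-80, 82, 9, -90) = -90
Q (Alice): min(68, -12) = -12
E (Dana): max(-90, -12) = -12
A (Alice): min(-54, 47, -12) = -54
R (Alice): min(76, -41) = -41
S (Alice): min(39, 34) = 34
F (Dana): max(-41, 82, 34) = 82
T (Alice): min(55, -34, -67, 1) = -67
U (Alice): min(25, -10, -53) = -53
G (Dana): max(-67, -56, -53) = -53
V (Alice): min(49, 28, -47) = -47
W (Alice): min(2, 88) = 2
X (Alice): min(-30, 45, -64, -73) = -73
H (Dana): max(-47, 2, -73) = 2
Y (Alice): min(6, 2, -57) = -57
Z (Alice): min(32, 8, -47) = -47
J (Dana): max(-57, -47) = -47
B (Alice): min(82, -53, 2, -47) = -53
root (Dana): max(-54, -53) = -53

-53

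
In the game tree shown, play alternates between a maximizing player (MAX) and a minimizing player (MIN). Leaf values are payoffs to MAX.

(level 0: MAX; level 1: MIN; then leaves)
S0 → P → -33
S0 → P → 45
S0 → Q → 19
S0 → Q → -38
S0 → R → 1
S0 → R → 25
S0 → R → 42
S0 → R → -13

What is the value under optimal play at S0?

-13

P (MIN): min(-33, 45) = -33
Q (MIN): min(19, -38) = -38
R (MIN): min(1, 25, 42, -13) = -13
S0 (MAX): max(-33, -38, -13) = -13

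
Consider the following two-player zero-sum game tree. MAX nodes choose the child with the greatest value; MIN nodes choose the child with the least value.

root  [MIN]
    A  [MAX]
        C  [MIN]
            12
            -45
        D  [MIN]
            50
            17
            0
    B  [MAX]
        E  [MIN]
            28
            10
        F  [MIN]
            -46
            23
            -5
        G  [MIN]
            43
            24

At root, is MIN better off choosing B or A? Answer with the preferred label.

A

E (MIN): min(28, 10) = 10
F (MIN): min(-46, 23, -5) = -46
G (MIN): min(43, 24) = 24
B (MAX): max(10, -46, 24) = 24
C (MIN): min(12, -45) = -45
D (MIN): min(50, 17, 0) = 0
A (MAX): max(-45, 0) = 0
MIN prefers the lower value; B=24, A=0. A is better since 0 < 24.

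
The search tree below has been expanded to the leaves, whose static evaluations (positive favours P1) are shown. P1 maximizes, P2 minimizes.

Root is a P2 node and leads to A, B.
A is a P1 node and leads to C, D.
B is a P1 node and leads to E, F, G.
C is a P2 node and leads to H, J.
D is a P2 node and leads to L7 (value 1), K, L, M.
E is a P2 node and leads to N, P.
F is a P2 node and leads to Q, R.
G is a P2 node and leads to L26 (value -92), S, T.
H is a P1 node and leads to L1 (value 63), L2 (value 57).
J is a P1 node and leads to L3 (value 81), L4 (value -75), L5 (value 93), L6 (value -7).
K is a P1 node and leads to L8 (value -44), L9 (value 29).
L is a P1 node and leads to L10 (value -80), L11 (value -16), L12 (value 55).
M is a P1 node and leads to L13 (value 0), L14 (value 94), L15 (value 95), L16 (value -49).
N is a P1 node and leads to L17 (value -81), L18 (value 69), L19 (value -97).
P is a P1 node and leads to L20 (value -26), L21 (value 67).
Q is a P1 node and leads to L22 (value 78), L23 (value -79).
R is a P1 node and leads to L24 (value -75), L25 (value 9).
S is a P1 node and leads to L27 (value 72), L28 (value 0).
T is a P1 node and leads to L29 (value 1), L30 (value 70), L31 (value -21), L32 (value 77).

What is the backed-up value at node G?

S (P1): max(72, 0) = 72
T (P1): max(1, 70, -21, 77) = 77
G (P2): min(-92, 72, 77) = -92

-92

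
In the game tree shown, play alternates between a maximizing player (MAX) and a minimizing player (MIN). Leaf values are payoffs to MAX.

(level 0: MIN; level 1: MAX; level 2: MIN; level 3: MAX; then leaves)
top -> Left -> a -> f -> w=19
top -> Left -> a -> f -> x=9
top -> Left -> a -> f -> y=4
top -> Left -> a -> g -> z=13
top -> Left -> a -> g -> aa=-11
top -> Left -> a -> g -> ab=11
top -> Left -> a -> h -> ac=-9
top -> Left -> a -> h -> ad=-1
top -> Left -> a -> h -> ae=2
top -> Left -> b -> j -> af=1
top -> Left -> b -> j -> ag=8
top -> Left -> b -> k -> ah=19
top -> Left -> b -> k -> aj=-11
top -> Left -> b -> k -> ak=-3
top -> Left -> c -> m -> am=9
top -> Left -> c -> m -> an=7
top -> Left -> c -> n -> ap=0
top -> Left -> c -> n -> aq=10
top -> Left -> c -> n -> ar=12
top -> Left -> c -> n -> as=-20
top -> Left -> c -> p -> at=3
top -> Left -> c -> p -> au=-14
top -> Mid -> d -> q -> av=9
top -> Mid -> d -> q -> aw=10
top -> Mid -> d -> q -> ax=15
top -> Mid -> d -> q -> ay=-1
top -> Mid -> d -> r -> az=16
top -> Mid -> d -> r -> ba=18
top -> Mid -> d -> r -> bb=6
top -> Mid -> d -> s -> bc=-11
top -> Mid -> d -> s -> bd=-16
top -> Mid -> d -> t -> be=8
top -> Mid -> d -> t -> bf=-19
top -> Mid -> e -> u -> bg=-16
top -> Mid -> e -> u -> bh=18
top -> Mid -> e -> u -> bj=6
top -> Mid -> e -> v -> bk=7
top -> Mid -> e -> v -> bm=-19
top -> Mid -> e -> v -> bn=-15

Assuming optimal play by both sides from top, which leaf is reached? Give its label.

f (MAX): max(19, 9, 4) = 19
g (MAX): max(13, -11, 11) = 13
h (MAX): max(-9, -1, 2) = 2
a (MIN): min(19, 13, 2) = 2
j (MAX): max(1, 8) = 8
k (MAX): max(19, -11, -3) = 19
b (MIN): min(8, 19) = 8
m (MAX): max(9, 7) = 9
n (MAX): max(0, 10, 12, -20) = 12
p (MAX): max(3, -14) = 3
c (MIN): min(9, 12, 3) = 3
Left (MAX): max(2, 8, 3) = 8
q (MAX): max(9, 10, 15, -1) = 15
r (MAX): max(16, 18, 6) = 18
s (MAX): max(-11, -16) = -11
t (MAX): max(8, -19) = 8
d (MIN): min(15, 18, -11, 8) = -11
u (MAX): max(-16, 18, 6) = 18
v (MAX): max(7, -19, -15) = 7
e (MIN): min(18, 7) = 7
Mid (MAX): max(-11, 7) = 7
top (MIN): min(8, 7) = 7
At top, MIN picks Mid (lowest: 7).
At Mid, MAX picks e (highest: 7).
At e, MIN picks v (lowest: 7).
At v, MAX picks bk (highest: 7).
Terminal value 7.

bk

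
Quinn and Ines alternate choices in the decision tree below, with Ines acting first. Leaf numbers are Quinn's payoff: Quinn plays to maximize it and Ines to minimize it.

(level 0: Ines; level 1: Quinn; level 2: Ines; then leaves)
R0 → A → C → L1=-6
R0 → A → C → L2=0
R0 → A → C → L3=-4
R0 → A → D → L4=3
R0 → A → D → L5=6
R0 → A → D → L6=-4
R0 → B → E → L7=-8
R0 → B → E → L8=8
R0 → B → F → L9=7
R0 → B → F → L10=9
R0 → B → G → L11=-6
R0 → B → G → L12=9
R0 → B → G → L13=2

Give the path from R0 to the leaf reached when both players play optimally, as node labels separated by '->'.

R0 -> A -> D -> L6

C (Ines): min(-6, 0, -4) = -6
D (Ines): min(3, 6, -4) = -4
A (Quinn): max(-6, -4) = -4
E (Ines): min(-8, 8) = -8
F (Ines): min(7, 9) = 7
G (Ines): min(-6, 9, 2) = -6
B (Quinn): max(-8, 7, -6) = 7
R0 (Ines): min(-4, 7) = -4
At R0, Ines picks A (lowest: -4).
At A, Quinn picks D (highest: -4).
At D, Ines picks L6 (lowest: -4).
Terminal value -4.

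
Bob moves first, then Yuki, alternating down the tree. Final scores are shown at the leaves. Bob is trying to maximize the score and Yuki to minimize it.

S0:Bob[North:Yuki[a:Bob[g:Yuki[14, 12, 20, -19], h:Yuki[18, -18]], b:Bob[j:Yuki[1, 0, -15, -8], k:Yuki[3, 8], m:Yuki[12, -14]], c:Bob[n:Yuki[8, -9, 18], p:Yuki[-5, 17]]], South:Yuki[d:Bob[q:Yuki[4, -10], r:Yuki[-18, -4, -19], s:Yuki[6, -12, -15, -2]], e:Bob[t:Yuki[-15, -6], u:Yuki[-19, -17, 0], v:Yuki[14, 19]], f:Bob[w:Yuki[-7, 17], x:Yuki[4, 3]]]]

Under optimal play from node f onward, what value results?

w (Yuki): min(-7, 17) = -7
x (Yuki): min(4, 3) = 3
f (Bob): max(-7, 3) = 3

3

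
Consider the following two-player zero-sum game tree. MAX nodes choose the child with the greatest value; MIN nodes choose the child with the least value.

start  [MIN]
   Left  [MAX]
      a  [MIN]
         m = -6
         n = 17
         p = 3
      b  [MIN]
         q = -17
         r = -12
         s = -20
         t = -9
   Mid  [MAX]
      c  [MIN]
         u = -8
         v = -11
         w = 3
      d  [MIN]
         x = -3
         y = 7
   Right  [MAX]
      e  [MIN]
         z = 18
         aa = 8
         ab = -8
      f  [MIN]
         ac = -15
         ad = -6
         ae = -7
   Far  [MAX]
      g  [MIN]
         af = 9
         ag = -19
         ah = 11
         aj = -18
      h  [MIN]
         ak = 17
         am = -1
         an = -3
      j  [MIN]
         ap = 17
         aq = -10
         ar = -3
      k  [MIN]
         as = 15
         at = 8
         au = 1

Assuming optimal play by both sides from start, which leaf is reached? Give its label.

a (MIN): min(-6, 17, 3) = -6
b (MIN): min(-17, -12, -20, -9) = -20
Left (MAX): max(-6, -20) = -6
c (MIN): min(-8, -11, 3) = -11
d (MIN): min(-3, 7) = -3
Mid (MAX): max(-11, -3) = -3
e (MIN): min(18, 8, -8) = -8
f (MIN): min(-15, -6, -7) = -15
Right (MAX): max(-8, -15) = -8
g (MIN): min(9, -19, 11, -18) = -19
h (MIN): min(17, -1, -3) = -3
j (MIN): min(17, -10, -3) = -10
k (MIN): min(15, 8, 1) = 1
Far (MAX): max(-19, -3, -10, 1) = 1
start (MIN): min(-6, -3, -8, 1) = -8
At start, MIN picks Right (lowest: -8).
At Right, MAX picks e (highest: -8).
At e, MIN picks ab (lowest: -8).
Terminal value -8.

ab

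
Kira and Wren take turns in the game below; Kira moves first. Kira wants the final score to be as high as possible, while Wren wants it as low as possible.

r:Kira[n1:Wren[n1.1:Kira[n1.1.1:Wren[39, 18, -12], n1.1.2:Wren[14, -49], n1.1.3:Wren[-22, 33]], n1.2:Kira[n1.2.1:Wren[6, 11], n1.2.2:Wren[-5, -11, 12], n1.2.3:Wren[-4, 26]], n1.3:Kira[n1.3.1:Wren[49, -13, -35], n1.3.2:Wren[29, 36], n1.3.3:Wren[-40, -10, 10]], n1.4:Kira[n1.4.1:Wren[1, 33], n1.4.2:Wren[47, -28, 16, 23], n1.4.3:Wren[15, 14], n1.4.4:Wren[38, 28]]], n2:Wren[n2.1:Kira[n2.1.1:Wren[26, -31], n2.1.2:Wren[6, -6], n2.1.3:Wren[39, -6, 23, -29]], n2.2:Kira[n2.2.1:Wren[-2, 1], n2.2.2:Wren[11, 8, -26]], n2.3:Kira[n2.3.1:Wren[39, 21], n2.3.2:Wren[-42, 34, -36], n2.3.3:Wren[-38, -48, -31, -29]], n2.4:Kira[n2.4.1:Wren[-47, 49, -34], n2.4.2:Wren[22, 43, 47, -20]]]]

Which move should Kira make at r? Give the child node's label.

n1

n1.1.1 (Wren): min(39, 18, -12) = -12
n1.1.2 (Wren): min(14, -49) = -49
n1.1.3 (Wren): min(-22, 33) = -22
n1.1 (Kira): max(-12, -49, -22) = -12
n1.2.1 (Wren): min(6, 11) = 6
n1.2.2 (Wren): min(-5, -11, 12) = -11
n1.2.3 (Wren): min(-4, 26) = -4
n1.2 (Kira): max(6, -11, -4) = 6
n1.3.1 (Wren): min(49, -13, -35) = -35
n1.3.2 (Wren): min(29, 36) = 29
n1.3.3 (Wren): min(-40, -10, 10) = -40
n1.3 (Kira): max(-35, 29, -40) = 29
n1.4.1 (Wren): min(1, 33) = 1
n1.4.2 (Wren): min(47, -28, 16, 23) = -28
n1.4.3 (Wren): min(15, 14) = 14
n1.4.4 (Wren): min(38, 28) = 28
n1.4 (Kira): max(1, -28, 14, 28) = 28
n1 (Wren): min(-12, 6, 29, 28) = -12
n2.1.1 (Wren): min(26, -31) = -31
n2.1.2 (Wren): min(6, -6) = -6
n2.1.3 (Wren): min(39, -6, 23, -29) = -29
n2.1 (Kira): max(-31, -6, -29) = -6
n2.2.1 (Wren): min(-2, 1) = -2
n2.2.2 (Wren): min(11, 8, -26) = -26
n2.2 (Kira): max(-2, -26) = -2
n2.3.1 (Wren): min(39, 21) = 21
n2.3.2 (Wren): min(-42, 34, -36) = -42
n2.3.3 (Wren): min(-38, -48, -31, -29) = -48
n2.3 (Kira): max(21, -42, -48) = 21
n2.4.1 (Wren): min(-47, 49, -34) = -47
n2.4.2 (Wren): min(22, 43, 47, -20) = -20
n2.4 (Kira): max(-47, -20) = -20
n2 (Wren): min(-6, -2, 21, -20) = -20
r (Kira): max(-12, -20) = -12
Kira at r wants the highest of {n1=-12, n2=-20}, so chooses n1.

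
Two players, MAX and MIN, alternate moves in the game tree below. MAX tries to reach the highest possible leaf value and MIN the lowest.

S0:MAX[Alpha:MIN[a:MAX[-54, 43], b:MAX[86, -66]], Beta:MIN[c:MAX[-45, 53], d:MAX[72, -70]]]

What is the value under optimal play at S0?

a (MAX): max(-54, 43) = 43
b (MAX): max(86, -66) = 86
Alpha (MIN): min(43, 86) = 43
c (MAX): max(-45, 53) = 53
d (MAX): max(72, -70) = 72
Beta (MIN): min(53, 72) = 53
S0 (MAX): max(43, 53) = 53

53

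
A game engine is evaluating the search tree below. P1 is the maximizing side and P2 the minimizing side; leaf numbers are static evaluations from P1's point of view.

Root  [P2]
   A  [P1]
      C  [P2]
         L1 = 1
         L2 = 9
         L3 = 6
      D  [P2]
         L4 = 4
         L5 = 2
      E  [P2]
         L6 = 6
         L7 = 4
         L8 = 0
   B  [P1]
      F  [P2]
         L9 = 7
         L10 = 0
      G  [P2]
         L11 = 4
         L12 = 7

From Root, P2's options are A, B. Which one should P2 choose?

C (P2): min(1, 9, 6) = 1
D (P2): min(4, 2) = 2
E (P2): min(6, 4, 0) = 0
A (P1): max(1, 2, 0) = 2
F (P2): min(7, 0) = 0
G (P2): min(4, 7) = 4
B (P1): max(0, 4) = 4
Root (P2): min(2, 4) = 2
P2 at Root wants the lowest of {A=2, B=4}, so chooses A.

A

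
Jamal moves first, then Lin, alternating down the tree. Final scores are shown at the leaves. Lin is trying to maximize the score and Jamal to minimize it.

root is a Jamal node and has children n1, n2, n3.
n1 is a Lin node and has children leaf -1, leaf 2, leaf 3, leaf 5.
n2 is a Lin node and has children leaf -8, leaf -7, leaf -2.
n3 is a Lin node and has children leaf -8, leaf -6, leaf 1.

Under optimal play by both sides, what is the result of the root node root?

n1 (Lin): max(-1, 2, 3, 5) = 5
n2 (Lin): max(-8, -7, -2) = -2
n3 (Lin): max(-8, -6, 1) = 1
root (Jamal): min(5, -2, 1) = -2

-2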